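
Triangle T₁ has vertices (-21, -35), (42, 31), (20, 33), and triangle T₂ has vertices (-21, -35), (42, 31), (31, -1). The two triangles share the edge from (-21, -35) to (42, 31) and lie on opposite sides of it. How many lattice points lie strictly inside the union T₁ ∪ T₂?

1432

The union is the simple quadrilateral with vertices (-21, -35), (20, 33), (42, 31), (31, -1) in order.
Using the shoelace formula, 2A = |((-21)·33 − 20·(-35)) + (20·31 − 42·33) + (42·(-1) − 31·31) + (31·(-35) − (-21)·(-1))| = 2868, so the area is 1434.
The number of boundary lattice points is Σ gcd(|Δx|,|Δy|) = gcd(41,68) + gcd(22,2) + gcd(11,32) + gcd(52,34) = 1+2+1+2 = 6.
By Pick's theorem I = A − B/2 + 1 = 1434 − 6/2 + 1 = 1432.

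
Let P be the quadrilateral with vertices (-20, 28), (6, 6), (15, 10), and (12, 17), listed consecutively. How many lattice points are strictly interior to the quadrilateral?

245

Using the shoelace formula, 2A = |[(-20)·6 − 6·28] + [6·10 − 15·6] + [15·17 − 12·10] + [12·28 − (-20)·17]| = 493, so the area is 246.5.
Summing gcd(|Δx|,|Δy|) over the edges gives the boundary count: gcd(26,22) + gcd(9,4) + gcd(3,7) + gcd(32,11) = 2+1+1+1 = 5.
By Pick's theorem A = I + B/2 − 1, so I = 246.5 − 5/2 + 1 = 245.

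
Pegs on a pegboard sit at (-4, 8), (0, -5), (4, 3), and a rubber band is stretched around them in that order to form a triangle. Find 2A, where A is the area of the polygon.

By the shoelace formula, twice the signed area is |[(-4)·(-5) − 0·8] + [0·3 − 4·(-5)] + [4·8 − (-4)·3]| = 84, so the area is 42.

84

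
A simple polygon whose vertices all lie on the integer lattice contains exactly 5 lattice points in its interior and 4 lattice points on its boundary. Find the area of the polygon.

6

Pick's theorem states A = I + B/2 − 1, so A = 5 + 4/2 − 1 = 6.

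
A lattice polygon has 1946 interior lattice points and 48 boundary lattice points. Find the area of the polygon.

By Pick's theorem, A = I + B/2 − 1 = 1946 + 48/2 − 1 = 1969.

1969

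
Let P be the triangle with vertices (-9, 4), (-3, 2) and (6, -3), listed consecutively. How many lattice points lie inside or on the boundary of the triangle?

9

Using the shoelace formula, 2A = |[(-9)·2 − (-3)·4] + [(-3)·(-3) − 6·2] + [6·4 − (-9)·(-3)]| = 12, so the area is 6.
The number of boundary lattice points is Σ gcd(|Δx|,|Δy|) = gcd(6,2) + gcd(9,5) + gcd(15,7) = 2+1+1 = 4.
Pick's theorem gives I = A − B/2 + 1 = 6 − 4/2 + 1 = 5, so the closed region contains I + B = 5 + 4 = 9 lattice points.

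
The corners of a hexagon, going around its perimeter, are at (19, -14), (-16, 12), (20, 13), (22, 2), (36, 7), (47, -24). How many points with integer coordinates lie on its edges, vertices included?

7

Summing gcd(|Δx|,|Δy|) over the edges gives the boundary count: gcd(35,26) + gcd(36,1) + gcd(2,11) + gcd(14,5) + gcd(11,31) + gcd(28,10) = 1+1+1+1+1+2 = 7.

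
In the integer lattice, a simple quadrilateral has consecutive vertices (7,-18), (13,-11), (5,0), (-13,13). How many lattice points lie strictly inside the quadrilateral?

209

The shoelace formula gives twice the area as |(7·(-11) − 13·(-18)) + (13·0 − 5·(-11)) + (5·13 − (-13)·0) + ((-13)·(-18) − 7·13)| = 420, so the area is 210.
The number of boundary lattice points is Σ gcd(|Δx|,|Δy|) = gcd(6,7) + gcd(8,11) + gcd(18,13) + gcd(20,31) = 1+1+1+1 = 4.
Pick's theorem gives I = A − B/2 + 1 = 210 − 4/2 + 1 = 209.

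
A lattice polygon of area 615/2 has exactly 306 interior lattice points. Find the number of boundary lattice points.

Pick's theorem gives A = I + B/2 − 1, so B = 2(A − I + 1) = 2(615/2 − 306 + 1) = 5.

5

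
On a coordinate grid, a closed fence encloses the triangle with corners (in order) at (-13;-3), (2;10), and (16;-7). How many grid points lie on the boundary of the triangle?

3

Along each edge there are gcd(|Δx|,|Δy|)+1 lattice points, so counting each shared vertex once the boundary has gcd(15,13) + gcd(14,17) + gcd(29,4) = 1+1+1 = 3.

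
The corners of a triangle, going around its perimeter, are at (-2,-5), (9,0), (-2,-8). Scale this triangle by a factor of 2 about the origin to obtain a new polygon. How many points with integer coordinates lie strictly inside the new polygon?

62

By the shoelace formula, twice the signed area is |((-2)·0 − 9·(-5)) + (9·(-8) − (-2)·0) + ((-2)·(-5) − (-2)·(-8))| = 33, so the area is 33/2.
Summing gcd(|Δx|,|Δy|) over the edges gives the boundary count: gcd(11,5) + gcd(11,8) + gcd(0,3) = 1+1+3 = 5.
Scaling by 2 multiplies the area by 2² = 4 (so the new area is 66) and multiplies the boundary lattice-point count by 2, giving 10.
By Pick's theorem, the interior count of the dilated polygon is 66 − 10/2 + 1 = 62.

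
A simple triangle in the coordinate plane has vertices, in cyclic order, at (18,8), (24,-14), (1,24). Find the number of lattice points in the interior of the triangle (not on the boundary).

By the shoelace formula, twice the signed area is |(18·(-14) − 24·8) + (24·24 − 1·(-14)) + (1·8 − 18·24)| = 278, so the area is 139.
The number of boundary lattice points is Σ gcd(|Δx|,|Δy|) = gcd(6,22) + gcd(23,38) + gcd(17,16) = 2+1+1 = 4.
By Pick's theorem A = I + B/2 − 1, so I = 139 − 4/2 + 1 = 138.

138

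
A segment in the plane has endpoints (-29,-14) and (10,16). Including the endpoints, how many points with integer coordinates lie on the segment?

The number of lattice points on a segment between lattice points is gcd(|Δx|,|Δy|) + 1 = gcd(39,30) + 1 = 3 + 1 = 4.

4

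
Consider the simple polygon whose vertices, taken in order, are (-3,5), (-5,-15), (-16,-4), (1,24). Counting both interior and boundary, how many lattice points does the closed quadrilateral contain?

235

Using the shoelace formula, 2A = |((-3)·(-15) − (-5)·5) + ((-5)·(-4) − (-16)·(-15)) + ((-16)·24 − 1·(-4)) + (1·5 − (-3)·24)| = 453, so the area is 453/2.
Along each edge there are gcd(|Δx|,|Δy|)+1 lattice points, so counting each shared vertex once the boundary has gcd(2,20) + gcd(11,11) + gcd(17,28) + gcd(4,19) = 2+11+1+1 = 15.
Pick's theorem gives I = A − B/2 + 1 = 453/2 − 15/2 + 1 = 220, so the closed region contains I + B = 220 + 15 = 235 lattice points.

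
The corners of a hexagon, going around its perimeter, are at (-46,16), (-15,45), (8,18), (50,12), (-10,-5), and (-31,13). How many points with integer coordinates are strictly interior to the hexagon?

By the shoelace formula, twice the signed area is |((-46)·45 − (-15)·16) + ((-15)·18 − 8·45) + (8·12 − 50·18) + (50·(-5) − (-10)·12) + ((-10)·13 − (-31)·(-5)) + ((-31)·16 − (-46)·13)| = 3577, so the area is 1788.5.
Summing gcd(|Δx|,|Δy|) over the edges gives the boundary count: gcd(31,29) + gcd(23,27) + gcd(42,6) + gcd(60,17) + gcd(21,18) + gcd(15,3) = 1+1+6+1+3+3 = 15.
By Pick's theorem A = I + B/2 − 1, so I = 1788.5 − 15/2 + 1 = 1782.

1782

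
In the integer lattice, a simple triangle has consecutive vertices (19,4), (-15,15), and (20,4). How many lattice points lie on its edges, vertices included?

Summing gcd(|Δx|,|Δy|) over the edges gives the boundary count: gcd(34,11) + gcd(35,11) + gcd(1,0) = 1+1+1 = 3.

3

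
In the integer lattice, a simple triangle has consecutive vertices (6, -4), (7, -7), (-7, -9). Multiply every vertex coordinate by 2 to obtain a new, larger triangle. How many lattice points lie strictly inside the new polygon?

Using the shoelace formula, 2A = |[6·(-7) − 7·(-4)] + [7·(-9) − (-7)·(-7)] + [(-7)·(-4) − 6·(-9)]| = 44, so the area is 22.
The number of boundary lattice points is Σ gcd(|Δx|,|Δy|) = gcd(1,3) + gcd(14,2) + gcd(13,5) = 1+2+1 = 4.
Scaling by 2 multiplies the area by 2² = 4 (so the new area is 88) and multiplies the boundary lattice-point count by 2, giving 8.
By Pick's theorem, the interior count of the dilated polygon is 88 − 8/2 + 1 = 85.

85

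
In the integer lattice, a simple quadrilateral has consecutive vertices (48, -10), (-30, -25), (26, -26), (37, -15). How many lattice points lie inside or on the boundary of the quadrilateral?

By the shoelace formula, twice the signed area is |[48·(-25) − (-30)·(-10)] + [(-30)·(-26) − 26·(-25)] + [26·(-15) − 37·(-26)] + [37·(-10) − 48·(-15)]| = 852, so the area is 426.
The number of boundary lattice points is Σ gcd(|Δx|,|Δy|) = gcd(78,15) + gcd(56,1) + gcd(11,11) + gcd(11,5) = 3+1+11+1 = 16.
Pick's theorem gives I = A − B/2 + 1 = 426 − 16/2 + 1 = 419, so the closed region contains I + B = 419 + 16 = 435 lattice points.

435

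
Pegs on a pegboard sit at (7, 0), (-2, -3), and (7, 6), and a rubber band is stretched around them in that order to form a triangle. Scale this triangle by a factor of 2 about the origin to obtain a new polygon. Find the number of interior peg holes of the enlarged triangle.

By the shoelace formula, twice the signed area is |[7·(-3) − (-2)·0] + [(-2)·6 − 7·(-3)] + [7·0 − 7·6]| = 54, so the area is 27.
Along each edge there are gcd(|Δx|,|Δy|)+1 lattice points, so counting each shared vertex once the boundary has gcd(9,3) + gcd(9,9) + gcd(0,6) = 3+9+6 = 18.
Scaling by 2 multiplies the area by 2² = 4 (so the new area is 108) and multiplies the boundary lattice-point count by 2, giving 36.
By Pick's theorem, the interior count of the dilated polygon is 108 − 36/2 + 1 = 91.

91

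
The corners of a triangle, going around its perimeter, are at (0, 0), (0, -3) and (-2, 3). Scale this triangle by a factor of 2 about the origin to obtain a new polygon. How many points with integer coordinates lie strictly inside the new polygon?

Using the shoelace formula, 2A = |(0·(-3) − 0·0) + (0·3 − (-2)·(-3)) + ((-2)·0 − 0·3)| = 6, so the area is 3.
The number of boundary lattice points is Σ gcd(|Δx|,|Δy|) = gcd(0,3) + gcd(2,6) + gcd(2,3) = 3+2+1 = 6.
Scaling by 2 multiplies the area by 2² = 4 (so the new area is 12) and multiplies the boundary lattice-point count by 2, giving 12.
By Pick's theorem, the interior count of the dilated polygon is 12 − 12/2 + 1 = 7.

7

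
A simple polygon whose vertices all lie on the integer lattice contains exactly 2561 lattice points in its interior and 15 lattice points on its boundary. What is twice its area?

5135

Pick's theorem states A = I + B/2 − 1, so A = 2561 + 15/2 − 1 = 5135/2.
Hence 2A = 5135.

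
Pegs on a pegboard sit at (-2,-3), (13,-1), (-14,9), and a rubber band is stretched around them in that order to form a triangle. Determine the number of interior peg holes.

By the shoelace formula, twice the signed area is |((-2)·(-1) − 13·(-3)) + (13·9 − (-14)·(-1)) + ((-14)·(-3) − (-2)·9)| = 204, so the area is 102.
Along each edge there are gcd(|Δx|,|Δy|)+1 lattice points, so counting each shared vertex once the boundary has gcd(15,2) + gcd(27,10) + gcd(12,12) = 1+1+12 = 14.
By Pick's theorem A = I + B/2 − 1, so I = 102 − 14/2 + 1 = 96.

96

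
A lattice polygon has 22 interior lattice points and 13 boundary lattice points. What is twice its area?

By Pick's theorem, A = I + B/2 − 1 = 22 + 13/2 − 1 = 55/2.
Hence 2A = 55.

55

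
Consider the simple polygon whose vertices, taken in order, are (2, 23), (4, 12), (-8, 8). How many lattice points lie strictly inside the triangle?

By the shoelace formula, twice the signed area is |(2·12 − 4·23) + (4·8 − (-8)·12) + ((-8)·23 − 2·8)| = 140, so the area is 70.
Summing gcd(|Δx|,|Δy|) over the edges gives the boundary count: gcd(2,11) + gcd(12,4) + gcd(10,15) = 1+4+5 = 10.
By Pick's theorem A = I + B/2 − 1, so I = 70 − 10/2 + 1 = 66.

66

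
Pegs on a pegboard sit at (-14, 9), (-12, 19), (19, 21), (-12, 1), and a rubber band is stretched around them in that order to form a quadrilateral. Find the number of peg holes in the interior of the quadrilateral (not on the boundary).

By the shoelace formula, twice the signed area is |((-14)·19 − (-12)·9) + ((-12)·21 − 19·19) + (19·1 − (-12)·21) + ((-12)·9 − (-14)·1)| = 594, so the area is 297.
The number of boundary lattice points is Σ gcd(|Δx|,|Δy|) = gcd(2,10) + gcd(31,2) + gcd(31,20) + gcd(2,8) = 2+1+1+2 = 6.
By Pick's theorem A = I + B/2 − 1, so I = 297 − 6/2 + 1 = 295.

295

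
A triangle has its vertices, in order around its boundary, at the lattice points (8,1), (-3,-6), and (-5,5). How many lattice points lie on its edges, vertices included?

3

The number of boundary lattice points is Σ gcd(|Δx|,|Δy|) = gcd(11,7) + gcd(2,11) + gcd(13,4) = 1+1+1 = 3.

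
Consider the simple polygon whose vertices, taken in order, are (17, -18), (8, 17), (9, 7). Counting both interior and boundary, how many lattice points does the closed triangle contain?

30

The shoelace formula gives twice the area as |[17·17 − 8·(-18)] + [8·7 − 9·17] + [9·(-18) − 17·7]| = 55, so the area is 55/2.
The number of boundary lattice points is Σ gcd(|Δx|,|Δy|) = gcd(9,35) + gcd(1,10) + gcd(8,25) = 1+1+1 = 3.
Pick's theorem gives I = A − B/2 + 1 = 55/2 − 3/2 + 1 = 27, so the closed region contains I + B = 27 + 3 = 30 lattice points.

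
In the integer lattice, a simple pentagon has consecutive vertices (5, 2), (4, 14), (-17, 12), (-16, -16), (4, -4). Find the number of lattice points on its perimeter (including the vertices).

The number of boundary lattice points is Σ gcd(|Δx|,|Δy|) = gcd(1,12) + gcd(21,2) + gcd(1,28) + gcd(20,12) + gcd(1,6) = 1+1+1+4+1 = 8.

8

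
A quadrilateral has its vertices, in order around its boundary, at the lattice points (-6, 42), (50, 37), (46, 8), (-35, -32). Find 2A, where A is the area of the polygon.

Using the shoelace formula, 2A = |[(-6)·37 − 50·42] + [50·8 − 46·37] + [46·(-32) − (-35)·8] + [(-35)·42 − (-6)·(-32)]| = 6478, so the area is 3239.

6478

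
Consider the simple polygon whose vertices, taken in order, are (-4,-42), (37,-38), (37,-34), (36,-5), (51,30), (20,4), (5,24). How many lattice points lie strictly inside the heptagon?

Using the shoelace formula, 2A = |[(-4)·(-38) − 37·(-42)] + [37·(-34) − 37·(-38)] + [37·(-5) − 36·(-34)] + [36·30 − 51·(-5)] + [51·4 − 20·30] + [20·24 − 5·4] + [5·(-42) − (-4)·24]| = 4178, so the area is 2089.
Summing gcd(|Δx|,|Δy|) over the edges gives the boundary count: gcd(41,4) + gcd(0,4) + gcd(1,29) + gcd(15,35) + gcd(31,26) + gcd(15,20) + gcd(9,66) = 1+4+1+5+1+5+3 = 20.
By Pick's theorem A = I + B/2 − 1, so I = 2089 − 20/2 + 1 = 2080.

2080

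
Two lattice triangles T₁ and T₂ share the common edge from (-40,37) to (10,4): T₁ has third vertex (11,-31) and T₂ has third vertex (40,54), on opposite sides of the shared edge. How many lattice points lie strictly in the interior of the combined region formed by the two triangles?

2590

The union is the simple quadrilateral with vertices (-40,37), (11,-31), (10,4), (40,54) in order.
By the shoelace formula, twice the signed area is |[(-40)·(-31) − 11·37] + [11·4 − 10·(-31)] + [10·54 − 40·4] + [40·37 − (-40)·54]| = 5207, so the area is 5207/2.
The number of boundary lattice points is Σ gcd(|Δx|,|Δy|) = gcd(51,68) + gcd(1,35) + gcd(30,50) + gcd(80,17) = 17+1+10+1 = 29.
By Pick's theorem I = A − B/2 + 1 = 5207/2 − 29/2 + 1 = 2590.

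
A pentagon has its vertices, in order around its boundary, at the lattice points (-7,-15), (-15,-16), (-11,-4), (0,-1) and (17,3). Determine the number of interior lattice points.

The shoelace formula gives twice the area as |((-7)·(-16) − (-15)·(-15)) + ((-15)·(-4) − (-11)·(-16)) + ((-11)·(-1) − 0·(-4)) + (0·3 − 17·(-1)) + (17·(-15) − (-7)·3)| = 435, so the area is 217.5.
Along each edge there are gcd(|Δx|,|Δy|)+1 lattice points, so counting each shared vertex once the boundary has gcd(8,1) + gcd(4,12) + gcd(11,3) + gcd(17,4) + gcd(24,18) = 1+4+1+1+6 = 13.
By Pick's theorem A = I + B/2 − 1, so I = 217.5 − 13/2 + 1 = 212.

212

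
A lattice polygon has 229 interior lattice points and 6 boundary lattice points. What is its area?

Pick's theorem states A = I + B/2 − 1, so A = 229 + 6/2 − 1 = 231.

231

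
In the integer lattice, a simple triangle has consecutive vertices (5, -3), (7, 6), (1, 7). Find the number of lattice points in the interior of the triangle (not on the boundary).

By the shoelace formula, twice the signed area is |(5·6 − 7·(-3)) + (7·7 − 1·6) + (1·(-3) − 5·7)| = 56, so the area is 28.
The number of boundary lattice points is Σ gcd(|Δx|,|Δy|) = gcd(2,9) + gcd(6,1) + gcd(4,10) = 1+1+2 = 4.
By Pick's theorem A = I + B/2 − 1, so I = 28 − 4/2 + 1 = 27.

27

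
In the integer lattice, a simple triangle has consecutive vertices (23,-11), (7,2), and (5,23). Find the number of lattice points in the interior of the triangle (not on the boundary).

Using the shoelace formula, 2A = |(23·2 − 7·(-11)) + (7·23 − 5·2) + (5·(-11) − 23·23)| = 310, so the area is 155.
Along each edge there are gcd(|Δx|,|Δy|)+1 lattice points, so counting each shared vertex once the boundary has gcd(16,13) + gcd(2,21) + gcd(18,34) = 1+1+2 = 4.
Pick's theorem gives I = A − B/2 + 1 = 155 − 4/2 + 1 = 154.

154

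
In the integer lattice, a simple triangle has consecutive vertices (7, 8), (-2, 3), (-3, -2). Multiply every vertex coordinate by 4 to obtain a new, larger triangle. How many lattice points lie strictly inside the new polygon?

297

By the shoelace formula, twice the signed area is |(7·3 − (-2)·8) + ((-2)·(-2) − (-3)·3) + ((-3)·8 − 7·(-2))| = 40, so the area is 20.
Summing gcd(|Δx|,|Δy|) over the edges gives the boundary count: gcd(9,5) + gcd(1,5) + gcd(10,10) = 1+1+10 = 12.
Scaling by 4 multiplies the area by 4² = 16 (so the new area is 320) and multiplies the boundary lattice-point count by 4, giving 48.
By Pick's theorem, the interior count of the dilated polygon is 320 − 48/2 + 1 = 297.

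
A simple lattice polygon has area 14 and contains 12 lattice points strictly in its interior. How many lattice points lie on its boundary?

Pick's theorem gives A = I + B/2 − 1, so B = 2(A − I + 1) = 2(14 − 12 + 1) = 6.

6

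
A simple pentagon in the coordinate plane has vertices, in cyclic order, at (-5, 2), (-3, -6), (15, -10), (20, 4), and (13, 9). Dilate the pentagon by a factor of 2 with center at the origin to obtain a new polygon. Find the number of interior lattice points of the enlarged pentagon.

1224

The shoelace formula gives twice the area as |((-5)·(-6) − (-3)·2) + ((-3)·(-10) − 15·(-6)) + (15·4 − 20·(-10)) + (20·9 − 13·4) + (13·2 − (-5)·9)| = 615, so the area is 615/2.
Summing gcd(|Δx|,|Δy|) over the edges gives the boundary count: gcd(2,8) + gcd(18,4) + gcd(5,14) + gcd(7,5) + gcd(18,7) = 2+2+1+1+1 = 7.
Scaling by 2 multiplies the area by 2² = 4 (so the new area is 1230) and multiplies the boundary lattice-point count by 2, giving 14.
By Pick's theorem, the interior count of the dilated polygon is 1230 − 14/2 + 1 = 1224.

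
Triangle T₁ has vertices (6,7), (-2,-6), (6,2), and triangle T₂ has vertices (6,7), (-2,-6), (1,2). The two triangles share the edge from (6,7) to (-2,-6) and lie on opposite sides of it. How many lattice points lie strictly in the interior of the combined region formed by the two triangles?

The union is the simple quadrilateral with vertices (6,7), (6,2), (-2,-6), (1,2) in order.
The shoelace formula gives twice the area as |(6·2 − 6·7) + (6·(-6) − (-2)·2) + ((-2)·2 − 1·(-6)) + (1·7 − 6·2)| = 65, so the area is 32.5.
The number of boundary lattice points is Σ gcd(|Δx|,|Δy|) = gcd(0,5) + gcd(8,8) + gcd(3,8) + gcd(5,5) = 5+8+1+5 = 19.
By Pick's theorem I = A − B/2 + 1 = 32.5 − 19/2 + 1 = 24.

24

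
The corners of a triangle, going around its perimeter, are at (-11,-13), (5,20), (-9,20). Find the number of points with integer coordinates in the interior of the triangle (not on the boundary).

Using the shoelace formula, 2A = |((-11)·20 − 5·(-13)) + (5·20 − (-9)·20) + ((-9)·(-13) − (-11)·20)| = 462, so the area is 231.
Summing gcd(|Δx|,|Δy|) over the edges gives the boundary count: gcd(16,33) + gcd(14,0) + gcd(2,33) = 1+14+1 = 16.
By Pick's theorem A = I + B/2 − 1, so I = 231 − 16/2 + 1 = 224.

224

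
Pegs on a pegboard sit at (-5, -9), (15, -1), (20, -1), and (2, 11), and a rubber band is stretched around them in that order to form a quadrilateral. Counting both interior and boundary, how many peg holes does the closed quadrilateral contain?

211

The shoelace formula gives twice the area as |((-5)·(-1) − 15·(-9)) + (15·(-1) − 20·(-1)) + (20·11 − 2·(-1)) + (2·(-9) − (-5)·11)| = 404, so the area is 202.
Summing gcd(|Δx|,|Δy|) over the edges gives the boundary count: gcd(20,8) + gcd(5,0) + gcd(18,12) + gcd(7,20) = 4+5+6+1 = 16.
Pick's theorem gives I = A − B/2 + 1 = 202 − 16/2 + 1 = 195, so the closed region contains I + B = 195 + 16 = 211 lattice points.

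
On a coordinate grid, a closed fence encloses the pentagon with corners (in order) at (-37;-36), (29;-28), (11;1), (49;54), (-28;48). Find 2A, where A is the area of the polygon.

9610

By the shoelace formula, twice the signed area is |((-37)·(-28) − 29·(-36)) + (29·1 − 11·(-28)) + (11·54 − 49·1) + (49·48 − (-28)·54) + ((-28)·(-36) − (-37)·48)| = 9610, so the area is 4805.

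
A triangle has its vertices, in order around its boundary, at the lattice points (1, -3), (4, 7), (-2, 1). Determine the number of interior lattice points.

18

The shoelace formula gives twice the area as |[1·7 − 4·(-3)] + [4·1 − (-2)·7] + [(-2)·(-3) − 1·1]| = 42, so the area is 21.
Along each edge there are gcd(|Δx|,|Δy|)+1 lattice points, so counting each shared vertex once the boundary has gcd(3,10) + gcd(6,6) + gcd(3,4) = 1+6+1 = 8.
Pick's theorem gives I = A − B/2 + 1 = 21 − 8/2 + 1 = 18.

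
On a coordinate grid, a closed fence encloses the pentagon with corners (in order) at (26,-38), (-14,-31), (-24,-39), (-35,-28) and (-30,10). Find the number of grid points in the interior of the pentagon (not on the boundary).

By the shoelace formula, twice the signed area is |[26·(-31) − (-14)·(-38)] + [(-14)·(-39) − (-24)·(-31)] + [(-24)·(-28) − (-35)·(-39)] + [(-35)·10 − (-30)·(-28)] + [(-30)·(-38) − 26·10]| = 2539, so the area is 2539/2.
The number of boundary lattice points is Σ gcd(|Δx|,|Δy|) = gcd(40,7) + gcd(10,8) + gcd(11,11) + gcd(5,38) + gcd(56,48) = 1+2+11+1+8 = 23.
By Pick's theorem A = I + B/2 − 1, so I = 2539/2 − 23/2 + 1 = 1259.

1259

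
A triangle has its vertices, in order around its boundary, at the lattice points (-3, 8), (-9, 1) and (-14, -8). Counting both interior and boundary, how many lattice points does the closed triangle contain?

Using the shoelace formula, 2A = |[(-3)·1 − (-9)·8] + [(-9)·(-8) − (-14)·1] + [(-14)·8 − (-3)·(-8)]| = 19, so the area is 19/2.
Along each edge there are gcd(|Δx|,|Δy|)+1 lattice points, so counting each shared vertex once the boundary has gcd(6,7) + gcd(5,9) + gcd(11,16) = 1+1+1 = 3.
Pick's theorem gives I = A − B/2 + 1 = 19/2 − 3/2 + 1 = 9, so the closed region contains I + B = 9 + 3 = 12 lattice points.

12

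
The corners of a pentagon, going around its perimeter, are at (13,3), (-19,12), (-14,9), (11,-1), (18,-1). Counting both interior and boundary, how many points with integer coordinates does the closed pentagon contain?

108

The shoelace formula gives twice the area as |[13·12 − (-19)·3] + [(-19)·9 − (-14)·12] + [(-14)·(-1) − 11·9] + [11·(-1) − 18·(-1)] + [18·3 − 13·(-1)]| = 199, so the area is 199/2.
Summing gcd(|Δx|,|Δy|) over the edges gives the boundary count: gcd(32,9) + gcd(5,3) + gcd(25,10) + gcd(7,0) + gcd(5,4) = 1+1+5+7+1 = 15.
Pick's theorem gives I = A − B/2 + 1 = 199/2 − 15/2 + 1 = 93, so the closed region contains I + B = 93 + 15 = 108 lattice points.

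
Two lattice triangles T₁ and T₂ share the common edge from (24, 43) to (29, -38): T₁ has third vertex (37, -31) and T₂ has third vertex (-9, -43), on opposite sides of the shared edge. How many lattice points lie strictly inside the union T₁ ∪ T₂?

The union is the simple quadrilateral with vertices (24, 43), (37, -31), (29, -38), (-9, -43) in order.
The shoelace formula gives twice the area as |(24·(-31) − 37·43) + (37·(-38) − 29·(-31)) + (29·(-43) − (-9)·(-38)) + ((-9)·43 − 24·(-43))| = 3786, so the area is 1893.
The number of boundary lattice points is Σ gcd(|Δx|,|Δy|) = gcd(13,74) + gcd(8,7) + gcd(38,5) + gcd(33,86) = 1+1+1+1 = 4.
By Pick's theorem I = A − B/2 + 1 = 1893 − 4/2 + 1 = 1892.

1892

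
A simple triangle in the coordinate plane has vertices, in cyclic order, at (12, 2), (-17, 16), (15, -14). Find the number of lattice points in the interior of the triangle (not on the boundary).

The shoelace formula gives twice the area as |[12·16 − (-17)·2] + [(-17)·(-14) − 15·16] + [15·2 − 12·(-14)]| = 422, so the area is 211.
Along each edge there are gcd(|Δx|,|Δy|)+1 lattice points, so counting each shared vertex once the boundary has gcd(29,14) + gcd(32,30) + gcd(3,16) = 1+2+1 = 4.
Pick's theorem gives I = A − B/2 + 1 = 211 − 4/2 + 1 = 210.

210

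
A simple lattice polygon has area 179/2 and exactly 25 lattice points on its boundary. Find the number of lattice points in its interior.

From Pick's theorem, I = A − B/2 + 1 = 179/2 − 25/2 + 1 = 78.

78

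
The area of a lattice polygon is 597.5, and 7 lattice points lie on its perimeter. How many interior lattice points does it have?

595

Pick's theorem A = I + B/2 − 1 rearranges to I = A − B/2 + 1 = 597.5 − 7/2 + 1 = 595.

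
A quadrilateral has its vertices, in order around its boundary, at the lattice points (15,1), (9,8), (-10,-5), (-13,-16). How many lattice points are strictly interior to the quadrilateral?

233

The shoelace formula gives twice the area as |(15·8 − 9·1) + (9·(-5) − (-10)·8) + ((-10)·(-16) − (-13)·(-5)) + ((-13)·1 − 15·(-16))| = 468, so the area is 234.
The number of boundary lattice points is Σ gcd(|Δx|,|Δy|) = gcd(6,7) + gcd(19,13) + gcd(3,11) + gcd(28,17) = 1+1+1+1 = 4.
Pick's theorem gives I = A − B/2 + 1 = 234 − 4/2 + 1 = 233.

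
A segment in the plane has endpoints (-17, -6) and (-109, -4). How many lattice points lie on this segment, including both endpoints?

The number of lattice points on a segment between lattice points is gcd(|Δx|,|Δy|) + 1 = gcd(92,2) + 1 = 2 + 1 = 3.

3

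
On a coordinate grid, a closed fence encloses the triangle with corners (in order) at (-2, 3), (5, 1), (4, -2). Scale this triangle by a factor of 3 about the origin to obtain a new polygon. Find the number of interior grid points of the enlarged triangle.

The shoelace formula gives twice the area as |[(-2)·1 − 5·3] + [5·(-2) − 4·1] + [4·3 − (-2)·(-2)]| = 23, so the area is 23/2.
Summing gcd(|Δx|,|Δy|) over the edges gives the boundary count: gcd(7,2) + gcd(1,3) + gcd(6,5) = 1+1+1 = 3.
Scaling by 3 multiplies the area by 3² = 9 (so the new area is 207/2) and multiplies the boundary lattice-point count by 3, giving 9.
By Pick's theorem, the interior count of the dilated polygon is 207/2 − 9/2 + 1 = 100.

100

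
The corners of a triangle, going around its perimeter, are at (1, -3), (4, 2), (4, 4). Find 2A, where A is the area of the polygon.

By the shoelace formula, twice the signed area is |(1·2 − 4·(-3)) + (4·4 − 4·2) + (4·(-3) − 1·4)| = 6, so the area is 3.

6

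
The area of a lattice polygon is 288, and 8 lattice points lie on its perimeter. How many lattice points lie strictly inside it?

285

From Pick's theorem, I = A − B/2 + 1 = 288 − 8/2 + 1 = 285.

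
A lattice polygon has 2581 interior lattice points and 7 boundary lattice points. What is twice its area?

Pick's theorem states A = I + B/2 − 1, so A = 2581 + 7/2 − 1 = 5167/2.
Hence 2A = 5167.

5167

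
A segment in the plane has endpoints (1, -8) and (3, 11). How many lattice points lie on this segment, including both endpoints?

2

The number of lattice points on a segment between lattice points is gcd(|Δx|,|Δy|) + 1 = gcd(2,19) + 1 = 1 + 1 = 2.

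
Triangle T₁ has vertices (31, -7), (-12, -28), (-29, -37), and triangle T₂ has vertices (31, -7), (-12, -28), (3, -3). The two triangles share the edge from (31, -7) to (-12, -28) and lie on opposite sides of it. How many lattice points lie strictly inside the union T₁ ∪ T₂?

The union is the simple quadrilateral with vertices (31, -7), (-29, -37), (-12, -28), (3, -3) in order.
The shoelace formula gives twice the area as |(31·(-37) − (-29)·(-7)) + ((-29)·(-28) − (-12)·(-37)) + ((-12)·(-3) − 3·(-28)) + (3·(-7) − 31·(-3))| = 790, so the area is 395.
Along each edge there are gcd(|Δx|,|Δy|)+1 lattice points, so counting each shared vertex once the boundary has gcd(60,30) + gcd(17,9) + gcd(15,25) + gcd(28,4) = 30+1+5+4 = 40.
By Pick's theorem I = A − B/2 + 1 = 395 − 40/2 + 1 = 376.

376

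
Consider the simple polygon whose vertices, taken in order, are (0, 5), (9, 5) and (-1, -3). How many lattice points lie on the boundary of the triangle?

12

Summing gcd(|Δx|,|Δy|) over the edges gives the boundary count: gcd(9,0) + gcd(10,8) + gcd(1,8) = 9+2+1 = 12.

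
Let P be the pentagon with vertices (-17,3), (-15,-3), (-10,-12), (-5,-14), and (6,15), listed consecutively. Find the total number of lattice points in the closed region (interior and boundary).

Using the shoelace formula, 2A = |((-17)·(-3) − (-15)·3) + ((-15)·(-12) − (-10)·(-3)) + ((-10)·(-14) − (-5)·(-12)) + ((-5)·15 − 6·(-14)) + (6·3 − (-17)·15)| = 608, so the area is 304.
The number of boundary lattice points is Σ gcd(|Δx|,|Δy|) = gcd(2,6) + gcd(5,9) + gcd(5,2) + gcd(11,29) + gcd(23,12) = 2+1+1+1+1 = 6.
Pick's theorem gives I = A − B/2 + 1 = 304 − 6/2 + 1 = 302, so the closed region contains I + B = 302 + 6 = 308 lattice points.

308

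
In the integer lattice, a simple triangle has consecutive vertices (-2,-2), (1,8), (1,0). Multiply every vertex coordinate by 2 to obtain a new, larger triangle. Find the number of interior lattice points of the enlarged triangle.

39

The shoelace formula gives twice the area as |((-2)·8 − 1·(-2)) + (1·0 − 1·8) + (1·(-2) − (-2)·0)| = 24, so the area is 12.
Along each edge there are gcd(|Δx|,|Δy|)+1 lattice points, so counting each shared vertex once the boundary has gcd(3,10) + gcd(0,8) + gcd(3,2) = 1+8+1 = 10.
Scaling by 2 multiplies the area by 2² = 4 (so the new area is 48) and multiplies the boundary lattice-point count by 2, giving 20.
By Pick's theorem, the interior count of the dilated polygon is 48 − 20/2 + 1 = 39.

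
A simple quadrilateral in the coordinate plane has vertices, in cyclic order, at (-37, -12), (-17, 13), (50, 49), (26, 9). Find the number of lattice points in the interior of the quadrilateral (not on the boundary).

By the shoelace formula, twice the signed area is |((-37)·13 − (-17)·(-12)) + ((-17)·49 − 50·13) + (50·9 − 26·49) + (26·(-12) − (-37)·9)| = 2971, so the area is 1485.5.
Summing gcd(|Δx|,|Δy|) over the edges gives the boundary count: gcd(20,25) + gcd(67,36) + gcd(24,40) + gcd(63,21) = 5+1+8+21 = 35.
By Pick's theorem A = I + B/2 − 1, so I = 1485.5 − 35/2 + 1 = 1469.

1469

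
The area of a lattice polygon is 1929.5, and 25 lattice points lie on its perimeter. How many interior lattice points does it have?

1918

Pick's theorem A = I + B/2 − 1 rearranges to I = A − B/2 + 1 = 1929.5 − 25/2 + 1 = 1918.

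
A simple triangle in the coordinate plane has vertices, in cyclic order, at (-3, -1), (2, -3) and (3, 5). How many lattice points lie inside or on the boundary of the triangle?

The shoelace formula gives twice the area as |[(-3)·(-3) − 2·(-1)] + [2·5 − 3·(-3)] + [3·(-1) − (-3)·5]| = 42, so the area is 21.
Summing gcd(|Δx|,|Δy|) over the edges gives the boundary count: gcd(5,2) + gcd(1,8) + gcd(6,6) = 1+1+6 = 8.
Pick's theorem gives I = A − B/2 + 1 = 21 − 8/2 + 1 = 18, so the closed region contains I + B = 18 + 8 = 26 lattice points.

26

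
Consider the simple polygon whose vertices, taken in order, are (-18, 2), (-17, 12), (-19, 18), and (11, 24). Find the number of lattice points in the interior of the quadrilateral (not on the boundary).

226

Using the shoelace formula, 2A = |((-18)·12 − (-17)·2) + ((-17)·18 − (-19)·12) + ((-19)·24 − 11·18) + (11·2 − (-18)·24)| = 460, so the area is 230.
Along each edge there are gcd(|Δx|,|Δy|)+1 lattice points, so counting each shared vertex once the boundary has gcd(1,10) + gcd(2,6) + gcd(30,6) + gcd(29,22) = 1+2+6+1 = 10.
Pick's theorem gives I = A − B/2 + 1 = 230 − 10/2 + 1 = 226.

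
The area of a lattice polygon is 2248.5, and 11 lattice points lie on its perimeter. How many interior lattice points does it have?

Pick's theorem A = I + B/2 − 1 rearranges to I = A − B/2 + 1 = 2248.5 − 11/2 + 1 = 2244.

2244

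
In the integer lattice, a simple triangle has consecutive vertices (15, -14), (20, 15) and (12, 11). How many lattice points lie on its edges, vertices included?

6

The number of boundary lattice points is Σ gcd(|Δx|,|Δy|) = gcd(5,29) + gcd(8,4) + gcd(3,25) = 1+4+1 = 6.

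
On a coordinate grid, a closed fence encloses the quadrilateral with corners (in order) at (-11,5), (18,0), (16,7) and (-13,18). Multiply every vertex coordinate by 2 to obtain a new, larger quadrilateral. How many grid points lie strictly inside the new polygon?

By the shoelace formula, twice the signed area is |((-11)·0 − 18·5) + (18·7 − 16·0) + (16·18 − (-13)·7) + ((-13)·5 − (-11)·18)| = 548, so the area is 274.
Along each edge there are gcd(|Δx|,|Δy|)+1 lattice points, so counting each shared vertex once the boundary has gcd(29,5) + gcd(2,7) + gcd(29,11) + gcd(2,13) = 1+1+1+1 = 4.
Scaling by 2 multiplies the area by 2² = 4 (so the new area is 1096) and multiplies the boundary lattice-point count by 2, giving 8.
By Pick's theorem, the interior count of the dilated polygon is 1096 − 8/2 + 1 = 1093.

1093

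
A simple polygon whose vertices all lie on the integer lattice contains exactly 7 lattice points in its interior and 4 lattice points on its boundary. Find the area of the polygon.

8

Pick's theorem states A = I + B/2 − 1, so A = 7 + 4/2 − 1 = 8.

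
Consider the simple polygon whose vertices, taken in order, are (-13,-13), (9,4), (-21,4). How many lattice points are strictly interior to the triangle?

240

By the shoelace formula, twice the signed area is |[(-13)·4 − 9·(-13)] + [9·4 − (-21)·4] + [(-21)·(-13) − (-13)·4]| = 510, so the area is 255.
Summing gcd(|Δx|,|Δy|) over the edges gives the boundary count: gcd(22,17) + gcd(30,0) + gcd(8,17) = 1+30+1 = 32.
Pick's theorem gives I = A − B/2 + 1 = 255 − 32/2 + 1 = 240.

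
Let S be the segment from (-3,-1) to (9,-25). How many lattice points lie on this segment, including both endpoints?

13

The number of lattice points on a segment between lattice points is gcd(|Δx|,|Δy|) + 1 = gcd(12,24) + 1 = 12 + 1 = 13.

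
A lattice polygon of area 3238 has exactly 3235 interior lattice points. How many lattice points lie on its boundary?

8

Pick's theorem gives A = I + B/2 − 1, so B = 2(A − I + 1) = 2(3238 − 3235 + 1) = 8.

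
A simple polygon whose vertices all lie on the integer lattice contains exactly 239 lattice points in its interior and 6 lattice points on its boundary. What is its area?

By Pick's theorem, A = I + B/2 − 1 = 239 + 6/2 − 1 = 241.

241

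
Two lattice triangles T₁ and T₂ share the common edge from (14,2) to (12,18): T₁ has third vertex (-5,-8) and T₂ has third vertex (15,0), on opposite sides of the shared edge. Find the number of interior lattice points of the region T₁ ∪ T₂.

The union is the simple quadrilateral with vertices (14,2), (-5,-8), (12,18), (15,0) in order.
By the shoelace formula, twice the signed area is |[14·(-8) − (-5)·2] + [(-5)·18 − 12·(-8)] + [12·0 − 15·18] + [15·2 − 14·0]| = 336, so the area is 168.
The number of boundary lattice points is Σ gcd(|Δx|,|Δy|) = gcd(19,10) + gcd(17,26) + gcd(3,18) + gcd(1,2) = 1+1+3+1 = 6.
By Pick's theorem I = A − B/2 + 1 = 168 − 6/2 + 1 = 166.

166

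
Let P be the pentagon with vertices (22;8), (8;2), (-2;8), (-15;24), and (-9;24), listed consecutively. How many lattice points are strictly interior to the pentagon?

307

Using the shoelace formula, 2A = |[22·2 − 8·8] + [8·8 − (-2)·2] + [(-2)·24 − (-15)·8] + [(-15)·24 − (-9)·24] + [(-9)·8 − 22·24]| = 624, so the area is 312.
Along each edge there are gcd(|Δx|,|Δy|)+1 lattice points, so counting each shared vertex once the boundary has gcd(14,6) + gcd(10,6) + gcd(13,16) + gcd(6,0) + gcd(31,16) = 2+2+1+6+1 = 12.
By Pick's theorem A = I + B/2 − 1, so I = 312 − 12/2 + 1 = 307.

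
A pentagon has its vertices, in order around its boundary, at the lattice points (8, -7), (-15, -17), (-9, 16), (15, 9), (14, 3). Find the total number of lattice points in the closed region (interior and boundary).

Using the shoelace formula, 2A = |(8·(-17) − (-15)·(-7)) + ((-15)·16 − (-9)·(-17)) + ((-9)·9 − 15·16) + (15·3 − 14·9) + (14·(-7) − 8·3)| = 1158, so the area is 579.
Along each edge there are gcd(|Δx|,|Δy|)+1 lattice points, so counting each shared vertex once the boundary has gcd(23,10) + gcd(6,33) + gcd(24,7) + gcd(1,6) + gcd(6,10) = 1+3+1+1+2 = 8.
Pick's theorem gives I = A − B/2 + 1 = 579 − 8/2 + 1 = 576, so the closed region contains I + B = 576 + 8 = 584 lattice points.

584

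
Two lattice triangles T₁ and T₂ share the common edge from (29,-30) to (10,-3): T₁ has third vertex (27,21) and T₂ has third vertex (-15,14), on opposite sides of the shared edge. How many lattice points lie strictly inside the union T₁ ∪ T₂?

The union is the simple quadrilateral with vertices (29,-30), (27,21), (10,-3), (-15,14) in order.
By the shoelace formula, twice the signed area is |(29·21 − 27·(-30)) + (27·(-3) − 10·21) + (10·14 − (-15)·(-3)) + ((-15)·(-30) − 29·14)| = 1267, so the area is 1267/2.
The number of boundary lattice points is Σ gcd(|Δx|,|Δy|) = gcd(2,51) + gcd(17,24) + gcd(25,17) + gcd(44,44) = 1+1+1+44 = 47.
By Pick's theorem I = A − B/2 + 1 = 1267/2 − 47/2 + 1 = 611.

611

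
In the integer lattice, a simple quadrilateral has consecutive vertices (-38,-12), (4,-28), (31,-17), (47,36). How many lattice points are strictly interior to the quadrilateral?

2314

By the shoelace formula, twice the signed area is |[(-38)·(-28) − 4·(-12)] + [4·(-17) − 31·(-28)] + [31·36 − 47·(-17)] + [47·(-12) − (-38)·36]| = 4631, so the area is 4631/2.
Summing gcd(|Δx|,|Δy|) over the edges gives the boundary count: gcd(42,16) + gcd(27,11) + gcd(16,53) + gcd(85,48) = 2+1+1+1 = 5.
Pick's theorem gives I = A − B/2 + 1 = 4631/2 − 5/2 + 1 = 2314.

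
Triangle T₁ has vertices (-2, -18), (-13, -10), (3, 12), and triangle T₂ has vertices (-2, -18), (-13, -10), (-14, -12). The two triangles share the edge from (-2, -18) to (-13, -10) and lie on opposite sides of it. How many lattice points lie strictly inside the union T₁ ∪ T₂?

194

The union is the simple quadrilateral with vertices (-2, -18), (3, 12), (-13, -10), (-14, -12) in order.
Using the shoelace formula, 2A = |((-2)·12 − 3·(-18)) + (3·(-10) − (-13)·12) + ((-13)·(-12) − (-14)·(-10)) + ((-14)·(-18) − (-2)·(-12))| = 400, so the area is 200.
Summing gcd(|Δx|,|Δy|) over the edges gives the boundary count: gcd(5,30) + gcd(16,22) + gcd(1,2) + gcd(12,6) = 5+2+1+6 = 14.
By Pick's theorem I = A − B/2 + 1 = 200 − 14/2 + 1 = 194.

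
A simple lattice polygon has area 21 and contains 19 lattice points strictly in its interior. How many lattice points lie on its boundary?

Pick's theorem gives A = I + B/2 − 1, so B = 2(A − I + 1) = 2(21 − 19 + 1) = 6.

6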